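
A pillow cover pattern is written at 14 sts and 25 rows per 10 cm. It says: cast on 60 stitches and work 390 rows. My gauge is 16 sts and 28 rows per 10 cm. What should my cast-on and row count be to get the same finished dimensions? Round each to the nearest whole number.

Cast on 69 stitches; work 437 rows.

Stitches: 60 × 16/14 = 68.57 → 69.
Rows: 390 × 28/25 = 436.80 → 437.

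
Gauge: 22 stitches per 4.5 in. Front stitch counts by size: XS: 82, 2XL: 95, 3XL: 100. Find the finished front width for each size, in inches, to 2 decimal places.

22/4.5 = 4.889 sts per in.
XS: 82 / 4.889 = 16.773 → 16.77 in.
2XL: 95 / 4.889 = 19.432 → 19.43 in.
3XL: 100 / 4.889 = 20.455 → 20.45 in.

XS 16.77 inches; 2XL 19.43 inches; 3XL 20.45 inches.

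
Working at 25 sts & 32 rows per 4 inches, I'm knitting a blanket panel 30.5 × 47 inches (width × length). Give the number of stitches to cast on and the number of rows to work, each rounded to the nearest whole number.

Stitch gauge = 25/4 = 6.25 sts/in; 30.5 × 6.25 = 190.62 → 191 sts.
Row gauge = 32/4 = 8 rows/in; 47 × 8 = 376.00 → 376 rows.

Cast on 191 stitches and work 376 rows.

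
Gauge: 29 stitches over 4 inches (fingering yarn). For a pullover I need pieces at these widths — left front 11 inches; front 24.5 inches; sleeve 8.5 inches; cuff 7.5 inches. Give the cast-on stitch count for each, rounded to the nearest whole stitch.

Rate = 29/4 = 7.25 sts per in.
left front: 11 × 7.25 = 79.75 → 80.
front: 24.5 × 7.25 = 177.62 → 178.
sleeve: 8.5 × 7.25 = 61.62 → 62.
cuff: 7.5 × 7.25 = 54.38 → 54.

left front 80; front 178; sleeve 62; cuff 54.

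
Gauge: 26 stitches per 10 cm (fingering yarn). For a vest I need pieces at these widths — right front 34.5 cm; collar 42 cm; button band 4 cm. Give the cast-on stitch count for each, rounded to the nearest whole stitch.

right front 90; collar 109; button band 10.

Rate = 26/10 = 2.6 sts per cm.
right front: 34.5 × 2.6 = 89.70 → 90.
collar: 42 × 2.6 = 109.20 → 109.
button band: 4 × 2.6 = 10.40 → 10.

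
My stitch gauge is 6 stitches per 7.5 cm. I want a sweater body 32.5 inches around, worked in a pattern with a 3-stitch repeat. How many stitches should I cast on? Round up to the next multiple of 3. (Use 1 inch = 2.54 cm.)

32.5 in = 32.5 × 2.54 = 82.55 cm.
6 / 7.5 = 0.8 sts/cm.
82.55 × 0.8 = 66.04 sts.
→ 69.

69 stitches.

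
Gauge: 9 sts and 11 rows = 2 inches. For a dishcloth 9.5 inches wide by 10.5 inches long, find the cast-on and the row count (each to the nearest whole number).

Cast on 43 stitches and work 58 rows.

Stitch gauge = 9/2 = 4.5 sts/in; 9.5 × 4.5 = 42.75 → 43 sts.
Row gauge = 11/2 = 5.5 rows/in; 10.5 × 5.5 = 57.75 → 58 rows.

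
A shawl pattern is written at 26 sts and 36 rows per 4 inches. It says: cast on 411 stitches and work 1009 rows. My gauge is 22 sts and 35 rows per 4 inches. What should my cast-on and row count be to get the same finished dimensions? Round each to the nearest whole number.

Stitches: 411 × 22/26 = 347.77 → 348.
Rows: 1009 × 35/36 = 980.97 → 981.

Cast on 348 stitches; work 981 rows.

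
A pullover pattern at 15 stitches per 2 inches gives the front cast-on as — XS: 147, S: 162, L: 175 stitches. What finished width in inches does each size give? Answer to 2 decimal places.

XS 19.60 inches; S 21.60 inches; L 23.33 inches.

15/2 = 7.5 sts per in.
XS: 147 / 7.5 = 19.600 → 19.60 in.
S: 162 / 7.5 = 21.600 → 21.60 in.
L: 175 / 7.5 = 23.333 → 23.33 in.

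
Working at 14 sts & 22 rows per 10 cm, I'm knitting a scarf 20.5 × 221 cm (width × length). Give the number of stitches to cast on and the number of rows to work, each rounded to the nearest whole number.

Stitch gauge = 14/10 = 1.4 sts/cm; 20.5 × 1.4 = 28.70 → 29 sts.
Row gauge = 22/10 = 2.2 rows/cm; 221 × 2.2 = 486.20 → 486 rows.

Cast on 29 stitches and work 486 rows.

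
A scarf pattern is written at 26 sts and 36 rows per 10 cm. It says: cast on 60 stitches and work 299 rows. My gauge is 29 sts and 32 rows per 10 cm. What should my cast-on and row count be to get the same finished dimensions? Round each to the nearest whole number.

Stitches: 60 × 29/26 = 66.92 → 67.
Rows: 299 × 32/36 = 265.78 → 266.

Cast on 67 stitches; work 266 rows.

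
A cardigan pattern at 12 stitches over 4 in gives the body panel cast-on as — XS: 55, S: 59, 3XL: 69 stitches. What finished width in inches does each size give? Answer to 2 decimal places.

12/4 = 3 sts per in.
XS: 55 / 3 = 18.333 → 18.33 in.
S: 59 / 3 = 19.667 → 19.67 in.
3XL: 69 / 3 = 23.000 → 23.00 in.

XS 18.33 inches; S 19.67 inches; 3XL 23.00 inches.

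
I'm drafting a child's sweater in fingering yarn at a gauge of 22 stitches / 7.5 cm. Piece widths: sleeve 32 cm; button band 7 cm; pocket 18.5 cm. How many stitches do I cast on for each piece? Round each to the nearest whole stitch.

sleeve 94; button band 21; pocket 54.

Rate = 22/7.5 = 2.933 sts per cm.
sleeve: 32 × 2.933 = 93.87 → 94.
button band: 7 × 2.933 = 20.53 → 21.
pocket: 18.5 × 2.933 = 54.27 → 54.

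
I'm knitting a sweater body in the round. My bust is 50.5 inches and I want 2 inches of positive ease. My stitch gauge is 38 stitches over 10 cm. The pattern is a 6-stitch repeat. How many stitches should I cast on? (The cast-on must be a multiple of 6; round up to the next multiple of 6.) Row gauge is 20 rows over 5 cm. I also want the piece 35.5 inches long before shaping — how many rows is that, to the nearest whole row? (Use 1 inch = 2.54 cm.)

Cast on 510 stitches; work 361 rows.

Finished = 50.5 + 2 = 52.5 inches.
52.5 inches × 2.54 = 133.35 cm.
38/10 = 3.8 sts per cm; 133.35 × 3.8 = 506.73 sts.
Next multiple of 6 → 510.
35.5 inches = 90.17 cm; × 4 = 360.68 → 361 rows.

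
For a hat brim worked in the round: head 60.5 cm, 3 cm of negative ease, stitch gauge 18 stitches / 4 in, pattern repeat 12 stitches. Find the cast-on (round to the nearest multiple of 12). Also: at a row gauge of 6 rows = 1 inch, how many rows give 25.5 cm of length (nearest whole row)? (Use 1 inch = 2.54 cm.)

Cast on 96 stitches; work 60 rows.

Finished = 60.5 − 3 = 57.5 cm.
57.5 cm × 1/2.54 = 22.64 inches.
18/4 = 4.5 sts per in; 22.64 × 4.5 = 101.87 sts.
Nearest multiple of 12 → 96.
25.5 cm = 10.04 inches; × 6 = 60.24 → 60 rows.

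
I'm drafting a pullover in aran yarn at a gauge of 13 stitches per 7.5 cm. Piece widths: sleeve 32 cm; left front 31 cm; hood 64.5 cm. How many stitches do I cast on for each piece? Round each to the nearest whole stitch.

sleeve 55; left front 54; hood 112.

Rate = 13/7.5 = 1.733 sts per cm.
sleeve: 32 × 1.733 = 55.47 → 55.
left front: 31 × 1.733 = 53.73 → 54.
hood: 64.5 × 1.733 = 111.80 → 112.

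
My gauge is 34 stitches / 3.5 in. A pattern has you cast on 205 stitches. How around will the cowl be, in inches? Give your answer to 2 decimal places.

34 stitches / 3.5 inch = 9.714 stitches per inch.
205 / 9.714 = 21.103 inches.

21.10 inches.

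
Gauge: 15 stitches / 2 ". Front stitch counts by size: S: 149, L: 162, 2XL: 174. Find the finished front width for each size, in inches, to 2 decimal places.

15/2 = 7.5 sts per in.
S: 149 / 7.5 = 19.867 → 19.87 in.
L: 162 / 7.5 = 21.600 → 21.60 in.
2XL: 174 / 7.5 = 23.200 → 23.20 in.

S 19.87 inches; L 21.60 inches; 2XL 23.20 inches.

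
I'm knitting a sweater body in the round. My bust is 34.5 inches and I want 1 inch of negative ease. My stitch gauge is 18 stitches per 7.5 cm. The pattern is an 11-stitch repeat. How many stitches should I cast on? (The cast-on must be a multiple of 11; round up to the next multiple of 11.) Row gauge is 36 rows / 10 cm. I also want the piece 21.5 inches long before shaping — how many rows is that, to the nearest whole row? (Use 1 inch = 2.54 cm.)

Finished = 34.5 − 1 = 33.5 inches.
33.5 inches × 2.54 = 85.09 cm.
18/7.5 = 2.4 sts per cm; 85.09 × 2.4 = 204.22 sts.
Next multiple of 11 → 209.
21.5 inches = 54.61 cm; × 3.6 = 196.60 → 197 rows.

Cast on 209 stitches; work 197 rows.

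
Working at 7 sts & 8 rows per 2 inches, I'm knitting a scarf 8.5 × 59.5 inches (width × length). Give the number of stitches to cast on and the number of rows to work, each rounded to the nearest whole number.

Cast on 30 stitches and work 238 rows.

Stitch gauge = 7/2 = 3.5 sts/in; 8.5 × 3.5 = 29.75 → 30 sts.
Row gauge = 8/2 = 4 rows/in; 59.5 × 4 = 238.00 → 238 rows.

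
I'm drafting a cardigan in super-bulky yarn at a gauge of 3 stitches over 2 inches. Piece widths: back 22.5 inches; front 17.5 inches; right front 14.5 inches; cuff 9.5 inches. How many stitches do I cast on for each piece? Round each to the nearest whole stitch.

Rate = 3/2 = 1.5 sts per in.
back: 22.5 × 1.5 = 33.75 → 34.
front: 17.5 × 1.5 = 26.25 → 26.
right front: 14.5 × 1.5 = 21.75 → 22.
cuff: 9.5 × 1.5 = 14.25 → 14.

back 34; front 26; right front 22; cuff 14.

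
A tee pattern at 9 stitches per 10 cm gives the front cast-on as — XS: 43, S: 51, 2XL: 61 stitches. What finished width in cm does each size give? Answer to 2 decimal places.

XS 47.78 cm; S 56.67 cm; 2XL 67.78 cm.

9/10 = 0.9 sts per cm.
XS: 43 / 0.9 = 47.778 → 47.78 cm.
S: 51 / 0.9 = 56.667 → 56.67 cm.
2XL: 61 / 0.9 = 67.778 → 67.78 cm.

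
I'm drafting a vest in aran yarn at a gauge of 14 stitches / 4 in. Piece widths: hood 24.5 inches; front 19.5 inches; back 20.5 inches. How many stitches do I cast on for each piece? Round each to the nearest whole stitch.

hood 86; front 68; back 72.

Rate = 14/4 = 3.5 sts per in.
hood: 24.5 × 3.5 = 85.75 → 86.
front: 19.5 × 3.5 = 68.25 → 68.
back: 20.5 × 3.5 = 71.75 → 72.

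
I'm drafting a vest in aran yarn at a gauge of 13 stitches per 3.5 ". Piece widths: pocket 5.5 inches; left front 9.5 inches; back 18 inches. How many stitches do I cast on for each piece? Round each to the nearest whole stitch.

pocket 20; left front 35; back 67.

Rate = 13/3.5 = 3.714 sts per in.
pocket: 5.5 × 3.714 = 20.43 → 20.
left front: 9.5 × 3.714 = 35.29 → 35.
back: 18 × 3.714 = 66.86 → 67.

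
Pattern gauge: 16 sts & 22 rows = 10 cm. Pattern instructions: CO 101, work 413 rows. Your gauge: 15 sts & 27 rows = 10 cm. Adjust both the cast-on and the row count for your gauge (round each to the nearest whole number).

Cast on 95 stitches; work 507 rows.

Stitches: 101 × 15/16 = 94.69 → 95.
Rows: 413 × 27/22 = 506.86 → 507.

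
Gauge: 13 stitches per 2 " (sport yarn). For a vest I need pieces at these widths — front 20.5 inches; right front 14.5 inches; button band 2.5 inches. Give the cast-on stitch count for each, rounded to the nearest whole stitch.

front 133; right front 94; button band 16.

Rate = 13/2 = 6.5 sts per in.
front: 20.5 × 6.5 = 133.25 → 133.
right front: 14.5 × 6.5 = 94.25 → 94.
button band: 2.5 × 6.5 = 16.25 → 16.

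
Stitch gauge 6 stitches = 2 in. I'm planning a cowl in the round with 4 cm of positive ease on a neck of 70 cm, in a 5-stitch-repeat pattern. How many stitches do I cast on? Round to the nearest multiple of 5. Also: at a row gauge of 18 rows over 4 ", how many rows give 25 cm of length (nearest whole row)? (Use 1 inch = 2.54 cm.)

Cast on 85 stitches; work 44 rows.

Finished = 70 + 4 = 74 cm.
74 cm × 1/2.54 = 29.13 inches.
6/2 = 3 sts per in; 29.13 × 3 = 87.40 sts.
Nearest multiple of 5 → 85.
25 cm = 9.84 inches; × 4.5 = 44.29 → 44 rows.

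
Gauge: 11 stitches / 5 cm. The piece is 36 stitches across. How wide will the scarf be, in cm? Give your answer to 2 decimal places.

16.36 cm.

11 stitches / 5 cm = 2.2 stitches per cm.
36 / 2.2 = 16.364 cm.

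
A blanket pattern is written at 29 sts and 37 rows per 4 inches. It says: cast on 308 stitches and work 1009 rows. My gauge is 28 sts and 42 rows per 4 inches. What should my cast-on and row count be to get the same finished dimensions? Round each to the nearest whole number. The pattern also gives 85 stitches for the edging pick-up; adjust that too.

Stitches: 308 × 28/29 = 297.38 → 297.
Rows: 1009 × 42/37 = 1145.35 → 1145.
edging pick-up: 85 × 28/29 = 82.07 → 82.

Cast on 297 stitches; work 1145 rows; edging pick-up 82 stitches.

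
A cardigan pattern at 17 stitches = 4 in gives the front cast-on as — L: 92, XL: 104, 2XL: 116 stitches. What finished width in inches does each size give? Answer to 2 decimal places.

17/4 = 4.25 sts per in.
L: 92 / 4.25 = 21.647 → 21.65 in.
XL: 104 / 4.25 = 24.471 → 24.47 in.
2XL: 116 / 4.25 = 27.294 → 27.29 in.

L 21.65 inches; XL 24.47 inches; 2XL 27.29 inches.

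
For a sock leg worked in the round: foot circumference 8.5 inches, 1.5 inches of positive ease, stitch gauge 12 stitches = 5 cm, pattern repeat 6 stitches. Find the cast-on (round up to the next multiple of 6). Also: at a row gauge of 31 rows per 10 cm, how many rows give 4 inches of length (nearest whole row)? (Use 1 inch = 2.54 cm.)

Finished = 8.5 + 1.5 = 10 inches.
10 inches × 2.54 = 25.40 cm.
12/5 = 2.4 sts per cm; 25.40 × 2.4 = 60.96 sts.
Next multiple of 6 → 66.
4 inches = 10.16 cm; × 3.1 = 31.50 → 31 rows.

Cast on 66 stitches; work 31 rows.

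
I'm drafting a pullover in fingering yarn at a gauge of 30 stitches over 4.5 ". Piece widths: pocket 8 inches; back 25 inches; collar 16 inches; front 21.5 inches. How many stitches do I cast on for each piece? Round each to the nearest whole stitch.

pocket 53; back 167; collar 107; front 143.

Rate = 30/4.5 = 6.667 sts per in.
pocket: 8 × 6.667 = 53.33 → 53.
back: 25 × 6.667 = 166.67 → 167.
collar: 16 × 6.667 = 106.67 → 107.
front: 21.5 × 6.667 = 143.33 → 143.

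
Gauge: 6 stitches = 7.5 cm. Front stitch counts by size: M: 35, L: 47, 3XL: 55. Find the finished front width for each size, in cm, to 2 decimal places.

M 43.75 cm; L 58.75 cm; 3XL 68.75 cm.

6/7.5 = 0.8 sts per cm.
M: 35 / 0.8 = 43.750 → 43.75 cm.
L: 47 / 0.8 = 58.750 → 58.75 cm.
3XL: 55 / 0.8 = 68.750 → 68.75 cm.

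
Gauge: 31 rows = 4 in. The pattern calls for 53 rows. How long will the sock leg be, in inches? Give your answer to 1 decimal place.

31 rows / 4 inch = 7.75 rows per inch.
53 / 7.75 = 6.84 inches.

6.8 inches.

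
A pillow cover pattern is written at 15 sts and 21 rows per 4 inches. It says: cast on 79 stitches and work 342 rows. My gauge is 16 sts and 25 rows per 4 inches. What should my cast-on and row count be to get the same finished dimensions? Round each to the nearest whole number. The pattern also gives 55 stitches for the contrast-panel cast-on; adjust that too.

Stitches: 79 × 16/15 = 84.27 → 84.
Rows: 342 × 25/21 = 407.14 → 407.
contrast-panel cast-on: 55 × 16/15 = 58.67 → 59.

Cast on 84 stitches; work 407 rows; contrast-panel cast-on 59 stitches.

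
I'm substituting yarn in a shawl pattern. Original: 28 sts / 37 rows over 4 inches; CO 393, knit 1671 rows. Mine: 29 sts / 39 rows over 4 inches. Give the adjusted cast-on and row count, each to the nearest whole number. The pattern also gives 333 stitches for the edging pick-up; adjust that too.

Cast on 407 stitches; work 1761 rows; edging pick-up 345 stitches.

Stitches: 393 × 29/28 = 407.04 → 407.
Rows: 1671 × 39/37 = 1761.32 → 1761.
edging pick-up: 333 × 29/28 = 344.89 → 345.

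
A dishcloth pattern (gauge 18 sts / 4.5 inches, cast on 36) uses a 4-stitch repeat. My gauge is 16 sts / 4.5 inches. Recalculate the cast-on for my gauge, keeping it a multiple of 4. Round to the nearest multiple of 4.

CO 32 sts.

36 × 16 / 18 = 32.00.
Nearest multiple of 4: 32.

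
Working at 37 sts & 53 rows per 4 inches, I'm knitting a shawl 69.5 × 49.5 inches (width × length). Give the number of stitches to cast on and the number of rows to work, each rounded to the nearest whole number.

Cast on 643 stitches and work 656 rows.

Stitch gauge = 37/4 = 9.25 sts/in; 69.5 × 9.25 = 642.88 → 643 sts.
Row gauge = 53/4 = 13.25 rows/in; 49.5 × 13.25 = 655.88 → 656 rows.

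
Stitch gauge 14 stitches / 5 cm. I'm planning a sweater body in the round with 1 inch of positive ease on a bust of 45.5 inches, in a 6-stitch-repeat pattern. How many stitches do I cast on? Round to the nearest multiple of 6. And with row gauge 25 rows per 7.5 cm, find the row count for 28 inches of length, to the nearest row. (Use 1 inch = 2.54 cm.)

Finished = 45.5 + 1 = 46.5 inches.
46.5 inches × 2.54 = 118.11 cm.
14/5 = 2.8 sts per cm; 118.11 × 2.8 = 330.71 sts.
Nearest multiple of 6 → 330.
28 inches = 71.12 cm; × 3.333 = 237.07 → 237 rows.

Cast on 330 stitches; work 237 rows.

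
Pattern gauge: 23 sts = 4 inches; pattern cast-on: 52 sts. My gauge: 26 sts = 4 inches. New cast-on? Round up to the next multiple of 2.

Cast on 60 stitches.

Scale factor = 26 / 23 = 1.130.
52 × 26 / 23 = 58.78 sts.
→ 60 sts.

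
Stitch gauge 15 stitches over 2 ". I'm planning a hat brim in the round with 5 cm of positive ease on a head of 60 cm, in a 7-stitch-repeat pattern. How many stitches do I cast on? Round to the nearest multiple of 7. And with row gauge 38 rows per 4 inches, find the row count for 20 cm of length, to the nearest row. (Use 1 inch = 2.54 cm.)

Finished = 60 + 5 = 65 cm.
65 cm × 1/2.54 = 25.59 inches.
15/2 = 7.5 sts per in; 25.59 × 7.5 = 191.93 sts.
Nearest multiple of 7 → 189.
20 cm = 7.87 inches; × 9.5 = 74.80 → 75 rows.

Cast on 189 stitches; work 75 rows.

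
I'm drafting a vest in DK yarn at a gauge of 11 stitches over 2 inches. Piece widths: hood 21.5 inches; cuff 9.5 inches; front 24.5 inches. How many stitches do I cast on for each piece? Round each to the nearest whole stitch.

Rate = 11/2 = 5.5 sts per in.
hood: 21.5 × 5.5 = 118.25 → 118.
cuff: 9.5 × 5.5 = 52.25 → 52.
front: 24.5 × 5.5 = 134.75 → 135.

hood 118; cuff 52; front 135.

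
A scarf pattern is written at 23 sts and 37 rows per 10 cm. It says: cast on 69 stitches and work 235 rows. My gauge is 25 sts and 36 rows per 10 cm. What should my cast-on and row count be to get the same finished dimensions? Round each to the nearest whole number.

Stitches: 69 × 25/23 = 75.00 → 75.
Rows: 235 × 36/37 = 228.65 → 229.

Cast on 75 stitches; work 229 rows.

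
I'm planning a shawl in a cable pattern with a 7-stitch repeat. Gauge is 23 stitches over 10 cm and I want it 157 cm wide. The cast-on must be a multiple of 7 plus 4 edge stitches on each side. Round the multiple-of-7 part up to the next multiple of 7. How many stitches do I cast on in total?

23 / 10 = 2.3 sts per cm.
157 × 2.3 = 361.10 sts.
Less 8 edge sts → 353.10 for the repeat.
Next multiple of 7: 357.
Add back 8 edge sts → 365.

Cast on 365 stitches.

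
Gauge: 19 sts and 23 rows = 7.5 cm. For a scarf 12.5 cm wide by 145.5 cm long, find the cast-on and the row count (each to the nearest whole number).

Cast on 32 stitches and work 446 rows.

Stitch gauge = 19/7.5 = 2.533 sts/cm; 12.5 × 2.533 = 31.67 → 32 sts.
Row gauge = 23/7.5 = 3.067 rows/cm; 145.5 × 3.067 = 446.20 → 446 rows.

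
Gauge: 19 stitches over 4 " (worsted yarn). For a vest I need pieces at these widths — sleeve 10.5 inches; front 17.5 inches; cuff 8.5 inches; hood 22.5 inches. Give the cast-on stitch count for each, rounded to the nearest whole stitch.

Rate = 19/4 = 4.75 sts per in.
sleeve: 10.5 × 4.75 = 49.88 → 50.
front: 17.5 × 4.75 = 83.12 → 83.
cuff: 8.5 × 4.75 = 40.38 → 40.
hood: 22.5 × 4.75 = 106.88 → 107.

sleeve 50; front 83; cuff 40; hood 107.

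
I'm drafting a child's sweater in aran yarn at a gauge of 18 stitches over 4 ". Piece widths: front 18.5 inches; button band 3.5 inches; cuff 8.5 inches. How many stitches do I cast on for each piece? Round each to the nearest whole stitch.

Rate = 18/4 = 4.5 sts per in.
front: 18.5 × 4.5 = 83.25 → 83.
button band: 3.5 × 4.5 = 15.75 → 16.
cuff: 8.5 × 4.5 = 38.25 → 38.

front 83; button band 16; cuff 38.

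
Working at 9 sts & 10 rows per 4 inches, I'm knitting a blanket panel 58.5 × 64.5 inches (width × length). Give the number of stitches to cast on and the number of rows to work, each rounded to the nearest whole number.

Stitch gauge = 9/4 = 2.25 sts/in; 58.5 × 2.25 = 131.62 → 132 sts.
Row gauge = 10/4 = 2.5 rows/in; 64.5 × 2.5 = 161.25 → 161 rows.

Cast on 132 stitches and work 161 rows.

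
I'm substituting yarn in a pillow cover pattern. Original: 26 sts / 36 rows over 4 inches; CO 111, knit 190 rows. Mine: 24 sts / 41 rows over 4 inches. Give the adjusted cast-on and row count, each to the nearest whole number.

Cast on 102 stitches; work 216 rows.

Stitches: 111 × 24/26 = 102.46 → 102.
Rows: 190 × 41/36 = 216.39 → 216.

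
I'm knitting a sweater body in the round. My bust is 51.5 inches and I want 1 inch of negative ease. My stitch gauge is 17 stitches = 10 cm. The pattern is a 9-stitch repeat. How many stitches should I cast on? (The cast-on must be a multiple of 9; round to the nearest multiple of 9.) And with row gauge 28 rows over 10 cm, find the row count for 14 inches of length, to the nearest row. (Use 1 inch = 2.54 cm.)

Cast on 216 stitches; work 100 rows.

Finished = 51.5 − 1 = 50.5 inches.
50.5 inches × 2.54 = 128.27 cm.
17/10 = 1.7 sts per cm; 128.27 × 1.7 = 218.06 sts.
Nearest multiple of 9 → 216.
14 inches = 35.56 cm; × 2.8 = 99.57 → 100 rows.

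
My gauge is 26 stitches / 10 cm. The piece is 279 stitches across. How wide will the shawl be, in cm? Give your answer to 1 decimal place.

107.3 cm.

26 stitches / 10 cm = 2.6 stitches per cm.
279 / 2.6 = 107.31 cm.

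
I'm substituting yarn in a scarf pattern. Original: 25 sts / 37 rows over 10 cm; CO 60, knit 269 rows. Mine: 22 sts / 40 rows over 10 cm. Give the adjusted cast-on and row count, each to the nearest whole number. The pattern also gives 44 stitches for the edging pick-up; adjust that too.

Stitches: 60 × 22/25 = 52.80 → 53.
Rows: 269 × 40/37 = 290.81 → 291.
edging pick-up: 44 × 22/25 = 38.72 → 39.

Cast on 53 stitches; work 291 rows; edging pick-up 39 stitches.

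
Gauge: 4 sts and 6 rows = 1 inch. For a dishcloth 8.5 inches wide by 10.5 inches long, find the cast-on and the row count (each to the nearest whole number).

Stitch gauge = 4/1 = 4 sts/in; 8.5 × 4 = 34.00 → 34 sts.
Row gauge = 6/1 = 6 rows/in; 10.5 × 6 = 63.00 → 63 rows.

Cast on 34 stitches and work 63 rows.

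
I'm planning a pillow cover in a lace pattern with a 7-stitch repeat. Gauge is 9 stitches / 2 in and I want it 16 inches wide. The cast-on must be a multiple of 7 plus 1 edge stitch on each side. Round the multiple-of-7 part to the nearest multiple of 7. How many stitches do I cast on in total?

9 / 2 = 4.5 sts per inch.
16 × 4.5 = 72.00 sts.
Less 2 edge sts → 70.00 for the repeat.
Nearest multiple of 7: 70.
Add back 2 edge sts → 72.

Cast on 72 stitches.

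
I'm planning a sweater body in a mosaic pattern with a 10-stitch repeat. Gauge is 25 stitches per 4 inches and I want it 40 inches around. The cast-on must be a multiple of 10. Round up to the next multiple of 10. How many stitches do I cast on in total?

25 / 4 = 6.25 sts per inch.
40 × 6.25 = 250.00 sts.
Next multiple of 10: 250.

Cast on 250 stitches.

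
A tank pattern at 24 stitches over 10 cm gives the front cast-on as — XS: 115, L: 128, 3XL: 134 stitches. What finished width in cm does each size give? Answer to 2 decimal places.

24/10 = 2.4 sts per cm.
XS: 115 / 2.4 = 47.917 → 47.92 cm.
L: 128 / 2.4 = 53.333 → 53.33 cm.
3XL: 134 / 2.4 = 55.833 → 55.83 cm.

XS 47.92 cm; L 53.33 cm; 3XL 55.83 cm.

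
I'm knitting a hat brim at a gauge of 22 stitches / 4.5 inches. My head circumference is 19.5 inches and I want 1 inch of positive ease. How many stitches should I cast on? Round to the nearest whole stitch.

Finished = 19.5 + 1 = 20.5 in.
22 / 4.5 = 4.889 sts per inch.
20.50 × 4.889 = 100.22 sts.
→ 100 sts.

CO 100 sts.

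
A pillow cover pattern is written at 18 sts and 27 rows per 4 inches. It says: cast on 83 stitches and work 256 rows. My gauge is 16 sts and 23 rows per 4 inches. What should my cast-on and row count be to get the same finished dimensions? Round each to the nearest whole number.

Stitches: 83 × 16/18 = 73.78 → 74.
Rows: 256 × 23/27 = 218.07 → 218.

Cast on 74 stitches; work 218 rows.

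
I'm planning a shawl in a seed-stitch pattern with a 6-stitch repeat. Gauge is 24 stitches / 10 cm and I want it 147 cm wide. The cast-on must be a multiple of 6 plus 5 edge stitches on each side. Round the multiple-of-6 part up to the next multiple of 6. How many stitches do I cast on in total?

CO 358 sts.

24 / 10 = 2.4 sts per cm.
147 × 2.4 = 352.80 sts.
Less 10 edge sts → 342.80 for the repeat.
Next multiple of 6: 348.
Add back 10 edge sts → 358.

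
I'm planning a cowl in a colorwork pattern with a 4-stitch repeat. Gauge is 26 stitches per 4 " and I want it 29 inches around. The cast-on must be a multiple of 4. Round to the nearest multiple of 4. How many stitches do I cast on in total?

26 / 4 = 6.5 sts per inch.
29 × 6.5 = 188.50 sts.
Nearest multiple of 4: 188.

Cast on 188 stitches.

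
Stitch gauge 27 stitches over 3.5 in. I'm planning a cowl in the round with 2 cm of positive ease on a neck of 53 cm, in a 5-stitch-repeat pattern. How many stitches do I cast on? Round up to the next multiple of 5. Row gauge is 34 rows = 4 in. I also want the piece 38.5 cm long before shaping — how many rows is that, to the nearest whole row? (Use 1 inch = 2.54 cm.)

Finished = 53 + 2 = 55 cm.
55 cm × 1/2.54 = 21.65 inches.
27/3.5 = 7.714 sts per in; 21.65 × 7.714 = 167.04 sts.
Next multiple of 5 → 170.
38.5 cm = 15.16 inches; × 8.5 = 128.84 → 129 rows.

Cast on 170 stitches; work 129 rows.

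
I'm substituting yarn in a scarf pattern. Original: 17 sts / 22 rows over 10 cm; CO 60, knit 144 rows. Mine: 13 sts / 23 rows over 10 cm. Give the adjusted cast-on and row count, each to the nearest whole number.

Cast on 46 stitches; work 151 rows.

Stitches: 60 × 13/17 = 45.88 → 46.
Rows: 144 × 23/22 = 150.55 → 151.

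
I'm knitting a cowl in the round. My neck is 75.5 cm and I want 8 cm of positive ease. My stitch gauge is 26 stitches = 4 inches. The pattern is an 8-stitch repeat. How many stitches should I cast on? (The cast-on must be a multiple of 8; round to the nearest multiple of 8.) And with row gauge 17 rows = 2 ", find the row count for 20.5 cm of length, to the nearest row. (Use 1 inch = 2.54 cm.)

Finished = 75.5 + 8 = 83.5 cm.
83.5 cm × 1/2.54 = 32.87 inches.
26/4 = 6.5 sts per in; 32.87 × 6.5 = 213.68 sts.
Nearest multiple of 8 → 216.
20.5 cm = 8.07 inches; × 8.5 = 68.60 → 69 rows.

Cast on 216 stitches; work 69 rows.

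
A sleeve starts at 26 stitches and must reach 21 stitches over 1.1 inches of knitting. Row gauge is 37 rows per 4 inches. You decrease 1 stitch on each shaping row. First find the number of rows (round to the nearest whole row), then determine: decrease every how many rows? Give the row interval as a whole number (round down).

Rows = 1.1 × 9.25 = 10.2 → 10 rows.
Stitches to remove: 5 → 5 shaping rows (at 1 st each).
10 / 5 = 2.00 → every 2 rows.

Decrease every 2nd row.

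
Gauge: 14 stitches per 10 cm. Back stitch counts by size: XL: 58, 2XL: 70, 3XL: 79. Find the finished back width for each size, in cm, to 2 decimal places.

XL 41.43 cm; 2XL 50.00 cm; 3XL 56.43 cm.

14/10 = 1.4 sts per cm.
XL: 58 / 1.4 = 41.429 → 41.43 cm.
2XL: 70 / 1.4 = 50.000 → 50.00 cm.
3XL: 79 / 1.4 = 56.429 → 56.43 cm.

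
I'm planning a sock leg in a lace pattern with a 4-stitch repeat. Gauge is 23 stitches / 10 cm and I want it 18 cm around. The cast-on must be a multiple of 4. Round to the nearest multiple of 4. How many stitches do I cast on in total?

Cast on 40 stitches.

23 / 10 = 2.3 sts per cm.
18 × 2.3 = 41.40 sts.
Nearest multiple of 4: 40.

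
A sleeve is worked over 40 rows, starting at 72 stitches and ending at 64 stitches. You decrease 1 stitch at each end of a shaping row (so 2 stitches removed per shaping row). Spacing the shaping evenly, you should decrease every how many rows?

Stitches to remove: |64 − 72| = 8.
Shaping rows needed: 8 / 2 = 4.
40 rows / 4 = every 10 rows.

Decrease every 10th row.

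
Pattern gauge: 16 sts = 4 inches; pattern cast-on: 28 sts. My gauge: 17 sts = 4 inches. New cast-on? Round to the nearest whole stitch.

Scale factor = 17 / 16 = 1.062.
28 × 17 / 16 = 29.75 sts.
→ 30 sts.

Cast on 30 stitches.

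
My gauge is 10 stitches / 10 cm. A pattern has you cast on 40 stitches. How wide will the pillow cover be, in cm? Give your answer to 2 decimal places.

10 stitches / 10 cm = 1 stitches per cm.
40 / 1 = 40.000 cm.

40.00 cm.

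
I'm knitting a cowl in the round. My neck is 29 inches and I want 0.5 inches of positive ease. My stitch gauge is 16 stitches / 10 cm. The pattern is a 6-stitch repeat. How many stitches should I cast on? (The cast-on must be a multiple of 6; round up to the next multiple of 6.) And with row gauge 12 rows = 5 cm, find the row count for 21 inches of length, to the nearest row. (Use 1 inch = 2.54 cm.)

Cast on 120 stitches; work 128 rows.

Finished = 29 + 0.5 = 29.5 inches.
29.5 inches × 2.54 = 74.93 cm.
16/10 = 1.6 sts per cm; 74.93 × 1.6 = 119.89 sts.
Next multiple of 6 → 120.
21 inches = 53.34 cm; × 2.4 = 128.02 → 128 rows.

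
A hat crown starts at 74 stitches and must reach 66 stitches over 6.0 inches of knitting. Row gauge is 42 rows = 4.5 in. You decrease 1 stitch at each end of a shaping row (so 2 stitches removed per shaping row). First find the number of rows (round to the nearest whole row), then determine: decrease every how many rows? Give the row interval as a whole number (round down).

Rows = 6.0 × 9.333 = 56.0 → 56 rows.
Stitches to remove: 8 → 4 shaping rows (at 2 st each).
56 / 4 = 14.00 → every 14 rows.

Decrease every 14th row.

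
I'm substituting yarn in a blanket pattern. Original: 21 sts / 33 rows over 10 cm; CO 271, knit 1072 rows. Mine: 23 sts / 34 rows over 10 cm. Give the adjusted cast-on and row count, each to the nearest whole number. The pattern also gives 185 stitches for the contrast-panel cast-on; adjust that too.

Stitches: 271 × 23/21 = 296.81 → 297.
Rows: 1072 × 34/33 = 1104.48 → 1104.
contrast-panel cast-on: 185 × 23/21 = 202.62 → 203.

Cast on 297 stitches; work 1104 rows; contrast-panel cast-on 203 stitches.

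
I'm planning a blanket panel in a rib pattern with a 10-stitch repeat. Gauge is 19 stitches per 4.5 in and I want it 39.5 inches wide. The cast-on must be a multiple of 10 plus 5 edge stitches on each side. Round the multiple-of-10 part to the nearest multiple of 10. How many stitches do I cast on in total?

Cast on 170 stitches.

19 / 4.5 = 4.222 sts per inch.
39.5 × 4.222 = 166.78 sts.
Less 10 edge sts → 156.78 for the repeat.
Nearest multiple of 10: 160.
Add back 10 edge sts → 170.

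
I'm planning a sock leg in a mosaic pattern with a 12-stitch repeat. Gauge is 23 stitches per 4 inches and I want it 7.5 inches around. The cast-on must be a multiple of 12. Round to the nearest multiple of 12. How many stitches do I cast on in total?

Cast on 48 stitches.

23 / 4 = 5.75 sts per inch.
7.5 × 5.75 = 43.12 sts.
Nearest multiple of 12: 48.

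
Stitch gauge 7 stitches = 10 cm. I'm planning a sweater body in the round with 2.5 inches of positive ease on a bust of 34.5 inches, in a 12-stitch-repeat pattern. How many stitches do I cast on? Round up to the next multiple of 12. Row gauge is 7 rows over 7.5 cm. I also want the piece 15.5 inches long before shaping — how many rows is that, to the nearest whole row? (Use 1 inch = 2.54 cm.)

Finished = 34.5 + 2.5 = 37 inches.
37 inches × 2.54 = 93.98 cm.
7/10 = 0.7 sts per cm; 93.98 × 0.7 = 65.79 sts.
Next multiple of 12 → 72.
15.5 inches = 39.37 cm; × 0.933 = 36.75 → 37 rows.

Cast on 72 stitches; work 37 rows.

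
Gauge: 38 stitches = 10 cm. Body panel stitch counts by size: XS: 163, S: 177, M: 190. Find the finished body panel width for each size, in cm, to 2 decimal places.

38/10 = 3.8 sts per cm.
XS: 163 / 3.8 = 42.895 → 42.89 cm.
S: 177 / 3.8 = 46.579 → 46.58 cm.
M: 190 / 3.8 = 50.000 → 50.00 cm.

XS 42.89 cm; S 46.58 cm; M 50.00 cm.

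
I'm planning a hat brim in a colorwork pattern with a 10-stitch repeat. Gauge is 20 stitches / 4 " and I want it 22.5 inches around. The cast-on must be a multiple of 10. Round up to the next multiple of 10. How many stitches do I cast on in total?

CO 120 sts.

20 / 4 = 5 sts per inch.
22.5 × 5 = 112.50 sts.
Next multiple of 10: 120.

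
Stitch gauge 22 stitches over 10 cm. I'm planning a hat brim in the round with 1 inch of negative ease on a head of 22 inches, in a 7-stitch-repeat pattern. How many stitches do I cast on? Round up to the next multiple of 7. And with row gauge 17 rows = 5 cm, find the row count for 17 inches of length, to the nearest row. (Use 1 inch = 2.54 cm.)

Cast on 119 stitches; work 147 rows.

Finished = 22 − 1 = 21 inches.
21 inches × 2.54 = 53.34 cm.
22/10 = 2.2 sts per cm; 53.34 × 2.2 = 117.35 sts.
Next multiple of 7 → 119.
17 inches = 43.18 cm; × 3.4 = 146.81 → 147 rows.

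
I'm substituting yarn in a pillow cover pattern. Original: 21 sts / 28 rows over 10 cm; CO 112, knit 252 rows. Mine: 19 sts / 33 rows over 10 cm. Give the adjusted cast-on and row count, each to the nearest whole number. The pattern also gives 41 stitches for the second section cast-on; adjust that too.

Cast on 101 stitches; work 297 rows; second section cast-on 37 stitches.

Stitches: 112 × 19/21 = 101.33 → 101.
Rows: 252 × 33/28 = 297.00 → 297.
second section cast-on: 41 × 19/21 = 37.10 → 37.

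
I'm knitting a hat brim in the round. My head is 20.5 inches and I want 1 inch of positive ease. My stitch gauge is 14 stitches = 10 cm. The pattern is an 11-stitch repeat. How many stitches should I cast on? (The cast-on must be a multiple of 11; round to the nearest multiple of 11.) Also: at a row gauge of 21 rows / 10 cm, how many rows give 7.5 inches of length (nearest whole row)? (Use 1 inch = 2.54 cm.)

Cast on 77 stitches; work 40 rows.

Finished = 20.5 + 1 = 21.5 inches.
21.5 inches × 2.54 = 54.61 cm.
14/10 = 1.4 sts per cm; 54.61 × 1.4 = 76.45 sts.
Nearest multiple of 11 → 77.
7.5 inches = 19.05 cm; × 2.1 = 40.01 → 40 rows.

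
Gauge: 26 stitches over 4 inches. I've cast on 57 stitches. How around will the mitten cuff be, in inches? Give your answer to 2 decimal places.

8.77 inches.

26 stitches / 4 inch = 6.5 stitches per inch.
57 / 6.5 = 8.769 inches.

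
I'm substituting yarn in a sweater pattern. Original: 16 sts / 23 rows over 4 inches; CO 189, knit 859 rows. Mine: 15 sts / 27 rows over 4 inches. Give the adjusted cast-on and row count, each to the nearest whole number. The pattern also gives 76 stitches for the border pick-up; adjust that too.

Stitches: 189 × 15/16 = 177.19 → 177.
Rows: 859 × 27/23 = 1008.39 → 1008.
border pick-up: 76 × 15/16 = 71.25 → 71.

Cast on 177 stitches; work 1008 rows; border pick-up 71 stitches.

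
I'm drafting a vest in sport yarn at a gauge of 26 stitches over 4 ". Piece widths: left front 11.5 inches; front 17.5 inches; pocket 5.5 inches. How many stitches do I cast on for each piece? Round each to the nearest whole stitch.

left front 75; front 114; pocket 36.

Rate = 26/4 = 6.5 sts per in.
left front: 11.5 × 6.5 = 74.75 → 75.
front: 17.5 × 6.5 = 113.75 → 114.
pocket: 5.5 × 6.5 = 35.75 → 36.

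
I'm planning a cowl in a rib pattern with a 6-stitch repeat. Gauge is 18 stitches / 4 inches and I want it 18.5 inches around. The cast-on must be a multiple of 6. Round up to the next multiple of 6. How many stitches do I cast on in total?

18 / 4 = 4.5 sts per inch.
18.5 × 4.5 = 83.25 sts.
Next multiple of 6: 84.

CO 84 sts.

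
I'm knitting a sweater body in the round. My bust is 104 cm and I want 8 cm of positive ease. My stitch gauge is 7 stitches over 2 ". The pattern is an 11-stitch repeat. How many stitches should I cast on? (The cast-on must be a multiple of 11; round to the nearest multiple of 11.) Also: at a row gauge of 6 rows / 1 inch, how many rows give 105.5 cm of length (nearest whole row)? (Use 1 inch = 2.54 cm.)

Cast on 154 stitches; work 249 rows.

Finished = 104 + 8 = 112 cm.
112 cm × 1/2.54 = 44.09 inches.
7/2 = 3.5 sts per in; 44.09 × 3.5 = 154.33 sts.
Nearest multiple of 11 → 154.
105.5 cm = 41.54 inches; × 6 = 249.21 → 249 rows.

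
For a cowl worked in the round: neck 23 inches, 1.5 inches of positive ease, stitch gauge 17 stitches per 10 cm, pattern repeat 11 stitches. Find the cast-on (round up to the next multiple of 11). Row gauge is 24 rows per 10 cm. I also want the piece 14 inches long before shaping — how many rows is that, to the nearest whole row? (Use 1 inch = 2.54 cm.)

Finished = 23 + 1.5 = 24.5 inches.
24.5 inches × 2.54 = 62.23 cm.
17/10 = 1.7 sts per cm; 62.23 × 1.7 = 105.79 sts.
Next multiple of 11 → 110.
14 inches = 35.56 cm; × 2.4 = 85.34 → 85 rows.

Cast on 110 stitches; work 85 rows.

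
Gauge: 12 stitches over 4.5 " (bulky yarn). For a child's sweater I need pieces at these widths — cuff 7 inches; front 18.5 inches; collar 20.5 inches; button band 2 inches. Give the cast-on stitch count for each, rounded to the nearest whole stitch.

cuff 19; front 49; collar 55; button band 5.

Rate = 12/4.5 = 2.667 sts per in.
cuff: 7 × 2.667 = 18.67 → 19.
front: 18.5 × 2.667 = 49.33 → 49.
collar: 20.5 × 2.667 = 54.67 → 55.
button band: 2 × 2.667 = 5.33 → 5.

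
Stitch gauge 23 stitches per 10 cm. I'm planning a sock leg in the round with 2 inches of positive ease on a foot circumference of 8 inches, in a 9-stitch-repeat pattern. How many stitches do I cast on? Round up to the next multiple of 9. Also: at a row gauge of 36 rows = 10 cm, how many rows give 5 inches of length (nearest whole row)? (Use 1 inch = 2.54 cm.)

Cast on 63 stitches; work 46 rows.

Finished = 8 + 2 = 10 inches.
10 inches × 2.54 = 25.40 cm.
23/10 = 2.3 sts per cm; 25.40 × 2.3 = 58.42 sts.
Next multiple of 9 → 63.
5 inches = 12.70 cm; × 3.6 = 45.72 → 46 rows.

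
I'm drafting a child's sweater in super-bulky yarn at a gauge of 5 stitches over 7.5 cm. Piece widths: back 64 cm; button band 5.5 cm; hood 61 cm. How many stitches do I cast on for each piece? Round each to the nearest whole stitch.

Rate = 5/7.5 = 0.667 sts per cm.
back: 64 × 0.667 = 42.67 → 43.
button band: 5.5 × 0.667 = 3.67 → 4.
hood: 61 × 0.667 = 40.67 → 41.

back 43; button band 4; hood 41.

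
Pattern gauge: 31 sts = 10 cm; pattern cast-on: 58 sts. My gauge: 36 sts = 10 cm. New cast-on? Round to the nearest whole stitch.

Cast on 67 stitches.

Scale factor = 36 / 31 = 1.161.
58 × 36 / 31 = 67.35 sts.
→ 67 sts.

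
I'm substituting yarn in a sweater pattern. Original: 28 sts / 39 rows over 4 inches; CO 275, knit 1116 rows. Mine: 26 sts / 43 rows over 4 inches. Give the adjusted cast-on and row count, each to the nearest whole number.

Cast on 255 stitches; work 1230 rows.

Stitches: 275 × 26/28 = 255.36 → 255.
Rows: 1116 × 43/39 = 1230.46 → 1230.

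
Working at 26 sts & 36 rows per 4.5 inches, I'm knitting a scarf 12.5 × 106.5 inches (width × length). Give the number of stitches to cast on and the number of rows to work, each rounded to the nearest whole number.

Cast on 72 stitches and work 852 rows.

Stitch gauge = 26/4.5 = 5.778 sts/in; 12.5 × 5.778 = 72.22 → 72 sts.
Row gauge = 36/4.5 = 8 rows/in; 106.5 × 8 = 852.00 → 852 rows.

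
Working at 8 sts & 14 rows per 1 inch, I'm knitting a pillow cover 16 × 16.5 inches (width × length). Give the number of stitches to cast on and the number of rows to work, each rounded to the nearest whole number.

Stitch gauge = 8/1 = 8 sts/in; 16 × 8 = 128.00 → 128 sts.
Row gauge = 14/1 = 14 rows/in; 16.5 × 14 = 231.00 → 231 rows.

Cast on 128 stitches and work 231 rows.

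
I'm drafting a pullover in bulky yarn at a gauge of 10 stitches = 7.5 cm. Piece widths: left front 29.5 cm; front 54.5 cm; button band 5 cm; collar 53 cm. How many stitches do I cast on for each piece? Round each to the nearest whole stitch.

Rate = 10/7.5 = 1.333 sts per cm.
left front: 29.5 × 1.333 = 39.33 → 39.
front: 54.5 × 1.333 = 72.67 → 73.
button band: 5 × 1.333 = 6.67 → 7.
collar: 53 × 1.333 = 70.67 → 71.

left front 39; front 73; button band 7; collar 71.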